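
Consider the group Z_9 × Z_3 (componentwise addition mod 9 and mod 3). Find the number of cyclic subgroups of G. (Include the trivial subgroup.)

8

A cyclic subgroup of order d is generated by each of its φ(d) elements of order d, so the cyclic subgroups of order d number (#elements of order d)/φ(d).
Cyclic subgroups by order — order 1: 1; order 3: 4; order 9: 3.
Total: 8.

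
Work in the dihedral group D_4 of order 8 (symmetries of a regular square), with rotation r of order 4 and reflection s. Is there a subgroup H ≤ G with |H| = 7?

7 does not divide |G| = 8, so by Lagrange no subgroup of order 7 exists.

No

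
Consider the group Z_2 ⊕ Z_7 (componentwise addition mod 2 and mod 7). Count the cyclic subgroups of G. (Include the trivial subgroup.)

Each element a generates a cyclic subgroup ⟨a⟩; distinct elements may generate the same one (a cyclic group of order d has φ(d) generators).
Cyclic subgroups by order — order 1: 1; order 2: 1; order 7: 1; order 14: 1.
Total: 4.

4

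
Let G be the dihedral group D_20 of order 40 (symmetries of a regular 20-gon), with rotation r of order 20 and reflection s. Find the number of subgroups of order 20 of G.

3

|G| = 40 and 20 | 40, so subgroups of order 20 are possible by Lagrange.
The subgroups of order 20 are: {e, r, r^2, r^3, r^4, r^5, r^6, r^7, r^8, r^9, r^10, r^11, r^12, r^13, r^14, r^15, r^16, r^17, r^18, r^19}; {e, r^2, r^4, r^6, r^8, r^10, r^12, r^14, r^16, r^18, s, r^2s, r^4s, r^6s, r^8s, r^10s, r^12s, r^14s, r^16s, r^18s}; {e, r^2, r^4, r^6, r^8, r^10, r^12, r^14, r^16, r^18, rs, r^3s, r^5s, r^7s, r^9s, r^11s, r^13s, r^15s, r^17s, r^19s}.
So G has 3 subgroups of order 20.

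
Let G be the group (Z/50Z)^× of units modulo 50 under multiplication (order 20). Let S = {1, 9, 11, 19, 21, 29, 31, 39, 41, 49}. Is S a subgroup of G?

Yes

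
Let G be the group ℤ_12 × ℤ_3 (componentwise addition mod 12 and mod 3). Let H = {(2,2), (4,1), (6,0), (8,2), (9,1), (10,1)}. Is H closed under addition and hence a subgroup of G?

No

The identity (0,0) ∉ H, so H is not a subgroup.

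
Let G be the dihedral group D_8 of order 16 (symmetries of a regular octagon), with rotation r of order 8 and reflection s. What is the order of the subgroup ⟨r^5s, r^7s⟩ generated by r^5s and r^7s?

|⟨r^5s⟩| = 2 and |⟨r^7s⟩| = 2, so |H| is a multiple of lcm(2, 2) = 2 and divides |G| = 16.
Closing under the operation: H = {e, r^2, r^4, r^6, rs, r^3s, r^5s, r^7s}, so |H| = 8.

8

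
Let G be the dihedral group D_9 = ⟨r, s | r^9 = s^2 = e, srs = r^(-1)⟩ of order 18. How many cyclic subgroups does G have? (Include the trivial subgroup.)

Each element a generates a cyclic subgroup ⟨a⟩; distinct elements may generate the same one (a cyclic group of order d has φ(d) generators).
Cyclic subgroups by order — order 1: 1; order 2: 9; order 3: 1; order 9: 1.
Total: 12.

12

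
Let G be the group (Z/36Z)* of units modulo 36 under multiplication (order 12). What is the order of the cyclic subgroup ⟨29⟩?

6

Compute successive powers of 29 mod 36: 29, 13, 17, 25, 5, 1; 29^6 ≡ 1 (mod 36).
So |⟨29⟩| = 6.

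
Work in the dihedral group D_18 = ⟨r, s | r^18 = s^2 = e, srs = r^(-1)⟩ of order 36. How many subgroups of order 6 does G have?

|G| = 36 and 6 | 36, so subgroups of order 6 are possible by Lagrange.
The subgroups of order 6 are: {e, r^6, r^12, r^4s, r^10s, r^16s}; {e, r^6, r^12, r^5s, r^11s, r^17s}; {e, r^6, r^12, s, r^6s, r^12s}; {e, r^6, r^12, rs, r^7s, r^13s}; … (7 in all).
So G has 7 subgroups of order 6.

7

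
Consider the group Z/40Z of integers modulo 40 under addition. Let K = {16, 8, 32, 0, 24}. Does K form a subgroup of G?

|K| = 5 divides |G| = 40, consistent with Lagrange.
K contains the identity, every element's inverse is in K, and K is closed under +: it is a subgroup.
In fact K = ⟨16⟩.

Yes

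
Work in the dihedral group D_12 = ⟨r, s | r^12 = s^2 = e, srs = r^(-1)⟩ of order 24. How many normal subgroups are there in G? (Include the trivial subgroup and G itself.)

G has 34 subgroups. Checking conjugation-invariance by order — order 1: 1/1 normal; order 2: 1/13 normal; order 3: 1/1 normal; order 4: 1/7 normal; order 6: 1/5 normal; order 8: 0/3 normal; order 12: 3/3 normal; order 24: 1/1 normal.
Total normal subgroups: 9.

9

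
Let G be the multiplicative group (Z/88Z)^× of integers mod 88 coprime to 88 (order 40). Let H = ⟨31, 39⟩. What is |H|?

|⟨31⟩| = 10 and |⟨39⟩| = 10, so |H| is a multiple of lcm(10, 10) = 10 and divides |G| = 40.
Closing under the operation: H = {1, 7, 9, 15, 17, 23, 25, 31, 39, 41, 47, 49, 57, 63, 65, 71, 73, 79, 81, 87}, so |H| = 20.

20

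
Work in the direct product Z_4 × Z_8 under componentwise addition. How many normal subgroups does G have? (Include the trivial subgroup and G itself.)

G is abelian, so every subgroup is normal.
G has 22 subgroups in total, hence 22 normal subgroups.

22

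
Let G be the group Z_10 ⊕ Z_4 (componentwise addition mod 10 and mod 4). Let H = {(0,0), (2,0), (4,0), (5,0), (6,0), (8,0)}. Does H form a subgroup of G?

|H| = 6 does not divide |G| = 40, so by Lagrange H is not a subgroup.

No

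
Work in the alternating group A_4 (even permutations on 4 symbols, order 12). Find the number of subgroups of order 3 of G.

4

|G| = 12 and 3 | 12, so subgroups of order 3 are possible by Lagrange.
The subgroups of order 3 are: {e, (1 2 3), (1 3 2)}; {e, (1 2 4), (1 4 2)}; {e, (1 3 4), (1 4 3)}; {e, (2 3 4), (2 4 3)}.
So G has 4 subgroups of order 3.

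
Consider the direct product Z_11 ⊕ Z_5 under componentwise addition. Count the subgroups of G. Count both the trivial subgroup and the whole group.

4

|G| = 55, so by Lagrange every subgroup order divides 55. Divisors: 1, 5, 11, 55.
Subgroups by order — order 1: 1; order 5: 1; order 11: 1; order 55: 1.
Total: 1 + 1 + 1 + 1 = 4.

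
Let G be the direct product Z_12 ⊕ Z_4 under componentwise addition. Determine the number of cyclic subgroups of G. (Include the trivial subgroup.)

20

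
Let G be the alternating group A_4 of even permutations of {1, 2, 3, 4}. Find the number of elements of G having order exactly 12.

0

No element of G has order 12 (even though 12 | 12).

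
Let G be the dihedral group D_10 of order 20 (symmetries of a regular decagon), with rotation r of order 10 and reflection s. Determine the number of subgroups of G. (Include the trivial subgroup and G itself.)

22

|G| = 20, so by Lagrange every subgroup order divides 20. Divisors: 1, 2, 4, 5, 10, 20.
Subgroups by order — order 1: 1; order 2: 11; order 4: 5; order 5: 1; order 10: 3; order 20: 1.
Total: 1 + 11 + 5 + 1 + 3 + 1 = 22.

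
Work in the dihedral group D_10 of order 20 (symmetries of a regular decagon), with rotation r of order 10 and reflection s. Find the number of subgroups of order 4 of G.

5

|G| = 20 and 4 | 20, so subgroups of order 4 are possible by Lagrange.
The subgroups of order 4 are: {e, r^5, r^2s, r^7s}; {e, r^5, r^3s, r^8s}; {e, r^5, r^4s, r^9s}; {e, r^5, s, r^5s}; … (5 in all).
So G has 5 subgroups of order 4.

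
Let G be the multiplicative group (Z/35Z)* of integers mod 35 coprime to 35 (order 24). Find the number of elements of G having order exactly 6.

The elements of order 6 are: 4, 9, 19, 24, 26, 31.
That's 6.

6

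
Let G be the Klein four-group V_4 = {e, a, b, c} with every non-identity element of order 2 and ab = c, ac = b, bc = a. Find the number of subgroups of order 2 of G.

3

|G| = 4 and 2 | 4, so subgroups of order 2 are possible by Lagrange.
The subgroups of order 2 are: {e, a}; {e, b}; {e, c}.
So G has 3 subgroups of order 2.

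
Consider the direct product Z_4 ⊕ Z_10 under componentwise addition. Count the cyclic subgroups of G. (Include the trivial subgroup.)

12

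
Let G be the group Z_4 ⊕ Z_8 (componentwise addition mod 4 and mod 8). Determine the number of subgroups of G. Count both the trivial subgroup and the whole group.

22

|G| = 32, so by Lagrange every subgroup order divides 32. Divisors: 1, 2, 4, 8, 16, 32.
Subgroups by order — order 1: 1; order 2: 3; order 4: 7; order 8: 7; order 16: 3; order 32: 1.
Total: 1 + 3 + 7 + 7 + 3 + 1 = 22.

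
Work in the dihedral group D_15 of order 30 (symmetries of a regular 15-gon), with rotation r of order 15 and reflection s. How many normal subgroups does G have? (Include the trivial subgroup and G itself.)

5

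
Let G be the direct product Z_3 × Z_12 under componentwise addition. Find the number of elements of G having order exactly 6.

8

An element (a,b) has order lcm(ord(a), ord(b)); count pairs with lcm equal to 6.
Enumerating gives 8 such elements.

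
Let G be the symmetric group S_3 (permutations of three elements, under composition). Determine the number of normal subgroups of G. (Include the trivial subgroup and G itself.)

3

G has 6 subgroups. Checking conjugation-invariance by order — order 1: 1/1 normal; order 2: 0/3 normal; order 3: 1/1 normal; order 6: 1/1 normal.
Total normal subgroups: 3.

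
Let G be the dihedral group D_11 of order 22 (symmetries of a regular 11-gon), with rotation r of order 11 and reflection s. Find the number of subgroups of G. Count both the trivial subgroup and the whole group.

|G| = 22, so by Lagrange every subgroup order divides 22. Divisors: 1, 2, 11, 22.
Subgroups by order — order 1: 1; order 2: 11; order 11: 1; order 22: 1.
Total: 1 + 11 + 1 + 1 = 14.

14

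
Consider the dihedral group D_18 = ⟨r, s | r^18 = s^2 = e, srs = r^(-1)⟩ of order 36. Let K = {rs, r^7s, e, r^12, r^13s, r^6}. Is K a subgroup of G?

Yes

|K| = 6 divides |G| = 36, consistent with Lagrange.
K contains the identity, every element's inverse is in K, and K is closed under ·: it is a subgroup.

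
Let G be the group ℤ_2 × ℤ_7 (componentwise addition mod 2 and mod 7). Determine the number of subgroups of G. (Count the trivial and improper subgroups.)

4

|G| = 14, so by Lagrange every subgroup order divides 14. Divisors: 1, 2, 7, 14.
Subgroups by order — order 1: 1; order 2: 1; order 7: 1; order 14: 1.
Total: 1 + 1 + 1 + 1 = 4.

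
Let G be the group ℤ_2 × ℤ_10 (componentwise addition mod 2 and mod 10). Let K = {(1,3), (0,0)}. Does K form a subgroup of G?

No

(1,3) ∈ K but its inverse (1,7) ∉ K, so K is not a subgroup.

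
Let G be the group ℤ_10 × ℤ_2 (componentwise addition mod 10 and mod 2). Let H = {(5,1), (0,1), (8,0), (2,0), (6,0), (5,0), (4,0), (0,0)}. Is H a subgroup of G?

|H| = 8 does not divide |G| = 20, so by Lagrange H is not a subgroup.

No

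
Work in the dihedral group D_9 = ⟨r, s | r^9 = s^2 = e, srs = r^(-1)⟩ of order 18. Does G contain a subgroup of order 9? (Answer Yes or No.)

Yes

9 | 18. A subgroup of order 9 is {e, r, r^2, r^3, r^4, r^5, r^6, r^7, r^8}.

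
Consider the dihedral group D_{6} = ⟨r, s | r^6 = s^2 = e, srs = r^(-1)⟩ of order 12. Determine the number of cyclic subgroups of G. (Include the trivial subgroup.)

10

Each element a generates a cyclic subgroup ⟨a⟩; distinct elements may generate the same one (a cyclic group of order d has φ(d) generators).
Cyclic subgroups by order — order 1: 1; order 2: 7; order 3: 1; order 6: 1.
Total: 10.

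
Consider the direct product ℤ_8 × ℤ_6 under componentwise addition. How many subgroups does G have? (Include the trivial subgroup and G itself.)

|G| = 48, so by Lagrange every subgroup order divides 48. Divisors: 1, 2, 3, 4, 6, 8, 12, 16, 24, 48.
Subgroups by order — order 1: 1; order 2: 3; order 3: 1; order 4: 3; order 6: 3; order 8: 3; order 12: 3; order 16: 1; order 24: 3; order 48: 1.
Total: 1 + 3 + 1 + 3 + 3 + 3 + 3 + 1 + 3 + 1 = 22.

22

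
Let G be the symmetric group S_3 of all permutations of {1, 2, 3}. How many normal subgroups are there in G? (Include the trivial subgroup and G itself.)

G has 6 subgroups. Checking conjugation-invariance by order — order 1: 1/1 normal; order 2: 0/3 normal; order 3: 1/1 normal; order 6: 1/1 normal.
Total normal subgroups: 3.

3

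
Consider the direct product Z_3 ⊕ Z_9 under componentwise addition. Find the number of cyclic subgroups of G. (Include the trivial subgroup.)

Group the elements of G by the cyclic subgroup they generate; each cyclic subgroup of order d accounts for φ(d) elements.
Cyclic subgroups by order — order 1: 1; order 3: 4; order 9: 3.
Total: 8.

8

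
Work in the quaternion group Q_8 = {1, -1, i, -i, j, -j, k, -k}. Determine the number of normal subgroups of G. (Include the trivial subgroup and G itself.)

6

G has 6 subgroups. Checking conjugation-invariance by order — order 1: 1/1 normal; order 2: 1/1 normal; order 4: 3/3 normal; order 8: 1/1 normal.
Total normal subgroups: 6.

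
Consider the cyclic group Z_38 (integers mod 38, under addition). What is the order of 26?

19

In Z_38, the order of an element a is n/gcd(a, n).
gcd(26, 38) = 2, so |⟨26⟩| = 38/2 = 19.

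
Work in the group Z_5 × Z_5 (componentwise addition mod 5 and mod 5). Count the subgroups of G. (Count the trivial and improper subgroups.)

8

|G| = 25, so by Lagrange every subgroup order divides 25. Divisors: 1, 5, 25.
Subgroups by order — order 1: 1; order 5: 6; order 25: 1.
Total: 1 + 6 + 1 = 8.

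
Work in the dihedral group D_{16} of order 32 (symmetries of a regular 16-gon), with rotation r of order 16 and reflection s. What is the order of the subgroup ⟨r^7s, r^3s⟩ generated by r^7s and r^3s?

|⟨r^7s⟩| = 2 and |⟨r^3s⟩| = 2, so |H| is a multiple of lcm(2, 2) = 2 and divides |G| = 32.
Closing under the operation: H = {e, r^4, r^8, r^12, r^3s, r^7s, r^11s, r^15s}, so |H| = 8.

8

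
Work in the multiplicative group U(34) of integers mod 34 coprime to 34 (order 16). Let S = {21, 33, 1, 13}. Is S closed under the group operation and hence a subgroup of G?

Yes

|S| = 4 divides |G| = 16, consistent with Lagrange.
S contains the identity, every element's inverse is in S, and S is closed under ·: it is a subgroup.
In fact S = ⟨21⟩.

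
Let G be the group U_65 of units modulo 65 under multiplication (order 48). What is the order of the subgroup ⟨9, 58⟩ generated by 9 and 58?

24

|⟨9⟩| = 6 and |⟨58⟩| = 12, so |H| is a multiple of lcm(6, 12) = 12 and divides |G| = 48.
Closing under the operation: H = {1, 2, 4, 7, 8, 9, 14, 16, 18, 28, 29, 32, 33, 36, 37, 47, 49, 51, 56, 57, 58, 61, 63, 64}, so |H| = 24.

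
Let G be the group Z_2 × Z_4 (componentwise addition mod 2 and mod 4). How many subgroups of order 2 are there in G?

|G| = 8 and 2 | 8, so subgroups of order 2 are possible by Lagrange.
The subgroups of order 2 are: {(0,0), (0,2)}; {(0,0), (1,0)}; {(0,0), (1,2)}.
So G has 3 subgroups of order 2.

3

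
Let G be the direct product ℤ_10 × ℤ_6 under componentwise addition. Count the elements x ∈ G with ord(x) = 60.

0

An element (a,b) has order lcm(ord(a), ord(b)); count pairs with lcm equal to 60.
Enumerating gives 0 such elements.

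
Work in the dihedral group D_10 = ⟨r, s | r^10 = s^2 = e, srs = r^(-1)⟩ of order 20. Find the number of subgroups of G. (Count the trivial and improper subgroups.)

|G| = 20, so by Lagrange every subgroup order divides 20. Divisors: 1, 2, 4, 5, 10, 20.
Subgroups by order — order 1: 1; order 2: 11; order 4: 5; order 5: 1; order 10: 3; order 20: 1.
Total: 1 + 11 + 5 + 1 + 3 + 1 = 22.

22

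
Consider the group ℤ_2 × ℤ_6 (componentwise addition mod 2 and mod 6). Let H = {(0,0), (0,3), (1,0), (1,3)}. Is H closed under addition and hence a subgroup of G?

Yes

|H| = 4 divides |G| = 12, consistent with Lagrange.
H contains the identity, every element's inverse is in H, and H is closed under +: it is a subgroup.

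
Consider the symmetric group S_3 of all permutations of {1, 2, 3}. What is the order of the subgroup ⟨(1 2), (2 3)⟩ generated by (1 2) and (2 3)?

|⟨(1 2)⟩| = 2 and |⟨(2 3)⟩| = 2, so |H| is a multiple of lcm(2, 2) = 2 and divides |G| = 6.
Closing {(1 2), (2 3)} under the group operation gives all of G, so |H| = 6.

6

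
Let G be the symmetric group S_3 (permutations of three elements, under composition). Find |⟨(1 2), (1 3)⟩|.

6

|⟨(1 2)⟩| = 2 and |⟨(1 3)⟩| = 2, so |H| is a multiple of lcm(2, 2) = 2 and divides |G| = 6.
Closing {(1 2), (1 3)} under the group operation gives all of G, so |H| = 6.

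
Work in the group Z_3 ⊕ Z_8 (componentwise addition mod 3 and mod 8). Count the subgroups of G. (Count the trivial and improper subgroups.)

8

|G| = 24, so by Lagrange every subgroup order divides 24. Divisors: 1, 2, 3, 4, 6, 8, 12, 24.
Subgroups by order — order 1: 1; order 2: 1; order 3: 1; order 4: 1; order 6: 1; order 8: 1; order 12: 1; order 24: 1.
Total: 1 + 1 + 1 + 1 + 1 + 1 + 1 + 1 = 8.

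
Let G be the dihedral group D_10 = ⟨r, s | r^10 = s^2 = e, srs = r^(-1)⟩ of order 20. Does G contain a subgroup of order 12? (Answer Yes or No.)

12 does not divide |G| = 20, so by Lagrange no subgroup of order 12 exists.

No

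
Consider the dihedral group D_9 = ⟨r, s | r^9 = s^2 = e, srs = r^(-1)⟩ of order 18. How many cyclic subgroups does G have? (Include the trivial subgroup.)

12

Group the elements of G by the cyclic subgroup they generate; each cyclic subgroup of order d accounts for φ(d) elements.
Cyclic subgroups by order — order 1: 1; order 2: 9; order 3: 1; order 9: 1.
Total: 12.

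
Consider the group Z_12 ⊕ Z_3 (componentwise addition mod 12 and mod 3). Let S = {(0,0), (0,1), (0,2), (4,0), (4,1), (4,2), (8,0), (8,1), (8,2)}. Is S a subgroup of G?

|S| = 9 divides |G| = 36, consistent with Lagrange.
S contains the identity, every element's inverse is in S, and S is closed under +: it is a subgroup.

Yes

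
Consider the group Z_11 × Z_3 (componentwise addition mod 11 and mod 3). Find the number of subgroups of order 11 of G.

1

|G| = 33 and 11 | 33, so subgroups of order 11 are possible by Lagrange.
The subgroups of order 11 are: {(0,0), (1,0), (2,0), (3,0), (4,0), (5,0), (6,0), (7,0), (8,0), (9,0), (10,0)}.
So G has 1 subgroup of order 11.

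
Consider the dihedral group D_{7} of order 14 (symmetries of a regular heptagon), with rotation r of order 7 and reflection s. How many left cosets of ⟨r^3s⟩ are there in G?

|⟨r^3s⟩| = 2 and |G| = 14.
By Lagrange, [G : H] = |G|/|H| = 14/2 = 7.

7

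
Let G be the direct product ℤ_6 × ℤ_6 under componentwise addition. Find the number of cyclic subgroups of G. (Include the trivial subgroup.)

20

Group the elements of G by the cyclic subgroup they generate; each cyclic subgroup of order d accounts for φ(d) elements.
Cyclic subgroups by order — order 1: 1; order 2: 3; order 3: 4; order 6: 12.
Total: 20.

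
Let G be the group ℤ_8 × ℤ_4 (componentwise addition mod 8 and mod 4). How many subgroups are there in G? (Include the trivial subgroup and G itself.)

|G| = 32, so by Lagrange every subgroup order divides 32. Divisors: 1, 2, 4, 8, 16, 32.
Subgroups by order — order 1: 1; order 2: 3; order 4: 7; order 8: 7; order 16: 3; order 32: 1.
Total: 1 + 3 + 7 + 7 + 3 + 1 = 22.

22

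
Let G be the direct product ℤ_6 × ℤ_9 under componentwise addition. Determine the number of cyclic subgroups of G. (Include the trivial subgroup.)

16

Group the elements of G by the cyclic subgroup they generate; each cyclic subgroup of order d accounts for φ(d) elements.
Cyclic subgroups by order — order 1: 1; order 2: 1; order 3: 4; order 6: 4; order 9: 3; order 18: 3.
Total: 16.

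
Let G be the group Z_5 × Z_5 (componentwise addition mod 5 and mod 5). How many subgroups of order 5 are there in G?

6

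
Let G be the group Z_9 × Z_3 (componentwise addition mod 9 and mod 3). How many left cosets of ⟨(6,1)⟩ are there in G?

|⟨(6,1)⟩| = 3 and |G| = 27.
By Lagrange, [G : H] = |G|/|H| = 27/3 = 9.

9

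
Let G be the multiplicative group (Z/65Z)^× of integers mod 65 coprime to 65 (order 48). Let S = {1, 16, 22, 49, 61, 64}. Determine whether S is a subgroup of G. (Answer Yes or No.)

49 ∈ S but its inverse 4 ∉ S, so S is not a subgroup.

No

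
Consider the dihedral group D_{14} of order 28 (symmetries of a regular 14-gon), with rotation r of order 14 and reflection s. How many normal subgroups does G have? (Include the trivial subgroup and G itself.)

G has 28 subgroups. Checking conjugation-invariance by order — order 1: 1/1 normal; order 2: 1/15 normal; order 4: 0/7 normal; order 7: 1/1 normal; order 14: 3/3 normal; order 28: 1/1 normal.
Total normal subgroups: 7.

7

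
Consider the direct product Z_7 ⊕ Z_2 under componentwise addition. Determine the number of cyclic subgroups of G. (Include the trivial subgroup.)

4

Group the elements of G by the cyclic subgroup they generate; each cyclic subgroup of order d accounts for φ(d) elements.
Cyclic subgroups by order — order 1: 1; order 2: 1; order 7: 1; order 14: 1.
Total: 4.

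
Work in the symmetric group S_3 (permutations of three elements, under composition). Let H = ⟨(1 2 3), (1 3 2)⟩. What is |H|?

|⟨(1 2 3)⟩| = 3 and |⟨(1 3 2)⟩| = 3, so |H| is a multiple of lcm(3, 3) = 3 and divides |G| = 6.
Closing under the operation: H = {e, (1 2 3), (1 3 2)}, so |H| = 3.

3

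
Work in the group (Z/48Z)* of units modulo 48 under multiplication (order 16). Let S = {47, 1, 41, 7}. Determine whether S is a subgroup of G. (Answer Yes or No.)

|S| = 4 divides |G| = 16, consistent with Lagrange.
S contains the identity, every element's inverse is in S, and S is closed under ·: it is a subgroup.

Yes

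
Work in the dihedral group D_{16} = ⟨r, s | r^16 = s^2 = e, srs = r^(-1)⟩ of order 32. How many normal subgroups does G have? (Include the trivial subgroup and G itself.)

G has 36 subgroups. Checking conjugation-invariance by order — order 1: 1/1 normal; order 2: 1/17 normal; order 4: 1/9 normal; order 8: 1/5 normal; order 16: 3/3 normal; order 32: 1/1 normal.
Total normal subgroups: 8.

8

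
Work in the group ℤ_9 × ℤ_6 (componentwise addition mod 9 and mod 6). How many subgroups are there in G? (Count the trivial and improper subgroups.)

|G| = 54, so by Lagrange every subgroup order divides 54. Divisors: 1, 2, 3, 6, 9, 18, 27, 54.
Subgroups by order — order 1: 1; order 2: 1; order 3: 4; order 6: 4; order 9: 4; order 18: 4; order 27: 1; order 54: 1.
Total: 1 + 1 + 4 + 4 + 4 + 4 + 1 + 1 = 20.

20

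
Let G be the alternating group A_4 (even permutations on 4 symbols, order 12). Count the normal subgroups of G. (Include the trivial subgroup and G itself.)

G has 10 subgroups. Checking conjugation-invariance by order — order 1: 1/1 normal; order 2: 0/3 normal; order 3: 0/4 normal; order 4: 1/1 normal; order 12: 1/1 normal.
Total normal subgroups: 3.

3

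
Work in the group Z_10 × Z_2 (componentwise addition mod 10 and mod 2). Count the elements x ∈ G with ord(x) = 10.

12

An element (a,b) has order lcm(ord(a), ord(b)); count pairs with lcm equal to 10.
Enumerating gives 12 such elements.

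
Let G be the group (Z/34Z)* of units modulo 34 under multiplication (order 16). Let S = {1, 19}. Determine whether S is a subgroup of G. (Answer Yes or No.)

19 ∈ S but its inverse 9 ∉ S, so S is not a subgroup.

No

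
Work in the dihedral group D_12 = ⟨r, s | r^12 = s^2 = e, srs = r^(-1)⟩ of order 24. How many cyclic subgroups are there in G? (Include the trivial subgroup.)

Group the elements of G by the cyclic subgroup they generate; each cyclic subgroup of order d accounts for φ(d) elements.
Cyclic subgroups by order — order 1: 1; order 2: 13; order 3: 1; order 4: 1; order 6: 1; order 12: 1.
Total: 18.

18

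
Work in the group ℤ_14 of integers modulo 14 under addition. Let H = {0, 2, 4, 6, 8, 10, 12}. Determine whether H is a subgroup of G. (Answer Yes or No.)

|H| = 7 divides |G| = 14, consistent with Lagrange.
H contains the identity, every element's inverse is in H, and H is closed under +: it is a subgroup.
In fact H = ⟨2⟩.

Yes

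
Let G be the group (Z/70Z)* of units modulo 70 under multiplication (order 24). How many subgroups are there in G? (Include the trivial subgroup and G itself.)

16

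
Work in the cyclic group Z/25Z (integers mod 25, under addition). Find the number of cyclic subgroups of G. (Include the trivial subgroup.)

3

Each element a generates a cyclic subgroup ⟨a⟩; distinct elements may generate the same one (a cyclic group of order d has φ(d) generators).
Cyclic subgroups by order — order 1: 1; order 5: 1; order 25: 1.
Total: 3.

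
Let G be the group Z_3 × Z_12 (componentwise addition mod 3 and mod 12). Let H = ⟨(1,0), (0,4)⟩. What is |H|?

9

|⟨(1,0)⟩| = 3 and |⟨(0,4)⟩| = 3, so |H| is a multiple of lcm(3, 3) = 3 and divides |G| = 36.
Closing under the operation: H = {(0,0), (0,4), (0,8), (1,0), (1,4), (1,8), (2,0), (2,4), (2,8)}, so |H| = 9.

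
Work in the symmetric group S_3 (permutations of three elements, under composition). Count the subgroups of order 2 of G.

3

|G| = 6 and 2 | 6, so subgroups of order 2 are possible by Lagrange.
The subgroups of order 2 are: {e, (1 2)}; {e, (1 3)}; {e, (2 3)}.
So G has 3 subgroups of order 2.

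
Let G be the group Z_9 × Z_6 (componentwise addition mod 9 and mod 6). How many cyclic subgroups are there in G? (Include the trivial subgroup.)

Group the elements of G by the cyclic subgroup they generate; each cyclic subgroup of order d accounts for φ(d) elements.
Cyclic subgroups by order — order 1: 1; order 2: 1; order 3: 4; order 6: 4; order 9: 3; order 18: 3.
Total: 16.

16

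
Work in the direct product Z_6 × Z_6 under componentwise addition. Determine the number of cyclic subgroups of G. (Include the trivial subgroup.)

A cyclic subgroup of order d is generated by each of its φ(d) elements of order d, so the cyclic subgroups of order d number (#elements of order d)/φ(d).
Cyclic subgroups by order — order 1: 1; order 2: 3; order 3: 4; order 6: 12.
Total: 20.

20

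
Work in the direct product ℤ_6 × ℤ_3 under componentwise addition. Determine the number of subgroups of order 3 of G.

4

|G| = 18 and 3 | 18, so subgroups of order 3 are possible by Lagrange.
The subgroups of order 3 are: {(0,0), (0,1), (0,2)}; {(0,0), (2,0), (4,0)}; {(0,0), (2,1), (4,2)}; {(0,0), (2,2), (4,1)}.
So G has 4 subgroups of order 3.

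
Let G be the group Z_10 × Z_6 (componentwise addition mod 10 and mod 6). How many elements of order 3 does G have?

2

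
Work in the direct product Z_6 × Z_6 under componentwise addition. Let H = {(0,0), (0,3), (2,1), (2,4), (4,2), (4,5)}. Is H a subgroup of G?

Yes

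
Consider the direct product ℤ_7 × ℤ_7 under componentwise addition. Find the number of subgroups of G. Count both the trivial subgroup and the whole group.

10

|G| = 49, so by Lagrange every subgroup order divides 49. Divisors: 1, 7, 49.
Subgroups by order — order 1: 1; order 7: 8; order 49: 1.
Total: 1 + 8 + 1 = 10.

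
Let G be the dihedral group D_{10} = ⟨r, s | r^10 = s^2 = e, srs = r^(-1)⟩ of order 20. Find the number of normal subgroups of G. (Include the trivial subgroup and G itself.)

G has 22 subgroups. Checking conjugation-invariance by order — order 1: 1/1 normal; order 2: 1/11 normal; order 4: 0/5 normal; order 5: 1/1 normal; order 10: 3/3 normal; order 20: 1/1 normal.
Total normal subgroups: 7.

7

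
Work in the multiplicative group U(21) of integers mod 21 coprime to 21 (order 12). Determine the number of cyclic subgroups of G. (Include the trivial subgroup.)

A cyclic subgroup of order d is generated by each of its φ(d) elements of order d, so the cyclic subgroups of order d number (#elements of order d)/φ(d).
Cyclic subgroups by order — order 1: 1; order 2: 3; order 3: 1; order 6: 3.
Total: 8.

8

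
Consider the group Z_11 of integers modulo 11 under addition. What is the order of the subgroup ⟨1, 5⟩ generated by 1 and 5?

11

|⟨1⟩| = 11 and |⟨5⟩| = 11, so |H| is a multiple of lcm(11, 11) = 11 and divides |G| = 11.
Closing {1, 5} under the group operation gives all of G, so |H| = 11.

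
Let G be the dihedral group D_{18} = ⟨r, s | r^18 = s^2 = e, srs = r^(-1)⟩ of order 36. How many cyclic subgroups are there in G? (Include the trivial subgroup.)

24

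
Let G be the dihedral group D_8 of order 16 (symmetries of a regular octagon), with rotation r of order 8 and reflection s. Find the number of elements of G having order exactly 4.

The elements of order 4 are: r^2, r^6.
That's 2.

2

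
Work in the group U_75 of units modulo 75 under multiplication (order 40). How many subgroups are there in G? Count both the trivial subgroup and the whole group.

16

|G| = 40, so by Lagrange every subgroup order divides 40. Divisors: 1, 2, 4, 5, 8, 10, 20, 40.
Subgroups by order — order 1: 1; order 2: 3; order 4: 3; order 5: 1; order 8: 1; order 10: 3; order 20: 3; order 40: 1.
Total: 1 + 3 + 3 + 1 + 1 + 3 + 3 + 1 = 16.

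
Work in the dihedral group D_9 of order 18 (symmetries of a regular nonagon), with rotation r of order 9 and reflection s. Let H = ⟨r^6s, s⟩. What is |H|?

|⟨r^6s⟩| = 2 and |⟨s⟩| = 2, so |H| is a multiple of lcm(2, 2) = 2 and divides |G| = 18.
Closing under the operation: H = {e, r^3, r^6, s, r^3s, r^6s}, so |H| = 6.

6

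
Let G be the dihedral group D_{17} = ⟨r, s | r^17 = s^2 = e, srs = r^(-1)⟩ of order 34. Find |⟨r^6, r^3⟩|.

17

|⟨r^6⟩| = 17 and |⟨r^3⟩| = 17, so |H| is a multiple of lcm(17, 17) = 17 and divides |G| = 34.
Closing under the operation: H = {e, r, r^2, r^3, r^4, r^5, r^6, r^7, r^8, r^9, r^10, r^11, r^12, r^13, r^14, r^15, r^16}, so |H| = 17.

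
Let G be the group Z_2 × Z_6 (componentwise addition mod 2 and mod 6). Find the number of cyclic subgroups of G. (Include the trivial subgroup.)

8

A cyclic subgroup of order d is generated by each of its φ(d) elements of order d, so the cyclic subgroups of order d number (#elements of order d)/φ(d).
Cyclic subgroups by order — order 1: 1; order 2: 3; order 3: 1; order 6: 3.
Total: 8.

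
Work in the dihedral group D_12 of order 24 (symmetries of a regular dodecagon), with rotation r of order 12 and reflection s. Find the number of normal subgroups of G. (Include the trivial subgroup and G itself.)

G has 34 subgroups. Checking conjugation-invariance by order — order 1: 1/1 normal; order 2: 1/13 normal; order 3: 1/1 normal; order 4: 1/7 normal; order 6: 1/5 normal; order 8: 0/3 normal; order 12: 3/3 normal; order 24: 1/1 normal.
Total normal subgroups: 9.

9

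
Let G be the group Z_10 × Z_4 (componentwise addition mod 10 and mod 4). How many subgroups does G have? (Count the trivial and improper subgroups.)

16

|G| = 40, so by Lagrange every subgroup order divides 40. Divisors: 1, 2, 4, 5, 8, 10, 20, 40.
Subgroups by order — order 1: 1; order 2: 3; order 4: 3; order 5: 1; order 8: 1; order 10: 3; order 20: 3; order 40: 1.
Total: 1 + 3 + 3 + 1 + 1 + 3 + 3 + 1 = 16.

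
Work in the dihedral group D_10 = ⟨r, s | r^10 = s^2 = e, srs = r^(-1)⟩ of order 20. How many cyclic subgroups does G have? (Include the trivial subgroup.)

Group the elements of G by the cyclic subgroup they generate; each cyclic subgroup of order d accounts for φ(d) elements.
Cyclic subgroups by order — order 1: 1; order 2: 11; order 5: 1; order 10: 1.
Total: 14.

14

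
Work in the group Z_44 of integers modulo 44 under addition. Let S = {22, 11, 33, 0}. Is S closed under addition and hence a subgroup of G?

|S| = 4 divides |G| = 44, consistent with Lagrange.
S contains the identity, every element's inverse is in S, and S is closed under +: it is a subgroup.
In fact S = ⟨33⟩.

Yes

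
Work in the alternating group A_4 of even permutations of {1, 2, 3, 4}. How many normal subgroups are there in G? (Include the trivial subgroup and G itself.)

G has 10 subgroups. Checking conjugation-invariance by order — order 1: 1/1 normal; order 2: 0/3 normal; order 3: 0/4 normal; order 4: 1/1 normal; order 12: 1/1 normal.
Total normal subgroups: 3.

3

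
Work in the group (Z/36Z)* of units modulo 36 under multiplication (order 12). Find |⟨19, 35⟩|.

4

|⟨19⟩| = 2 and |⟨35⟩| = 2, so |H| is a multiple of lcm(2, 2) = 2 and divides |G| = 12.
Closing under the operation: H = {1, 17, 19, 35}, so |H| = 4.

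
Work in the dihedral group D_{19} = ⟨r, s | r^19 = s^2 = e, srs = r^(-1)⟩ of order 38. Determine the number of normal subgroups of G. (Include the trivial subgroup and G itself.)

3

G has 22 subgroups. Checking conjugation-invariance by order — order 1: 1/1 normal; order 2: 0/19 normal; order 19: 1/1 normal; order 38: 1/1 normal.
Total normal subgroups: 3.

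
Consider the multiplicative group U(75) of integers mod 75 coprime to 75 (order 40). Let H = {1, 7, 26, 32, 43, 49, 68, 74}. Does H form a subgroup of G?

|H| = 8 divides |G| = 40, consistent with Lagrange.
H contains the identity, every element's inverse is in H, and H is closed under ·: it is a subgroup.

Yes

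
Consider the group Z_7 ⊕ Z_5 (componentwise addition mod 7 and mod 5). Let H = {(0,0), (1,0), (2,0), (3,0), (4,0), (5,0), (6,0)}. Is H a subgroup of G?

Yes

|H| = 7 divides |G| = 35, consistent with Lagrange.
H contains the identity, every element's inverse is in H, and H is closed under +: it is a subgroup.
In fact H = ⟨(4,0)⟩.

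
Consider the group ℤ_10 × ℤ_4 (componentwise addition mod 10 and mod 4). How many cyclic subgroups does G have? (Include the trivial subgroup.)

12

A cyclic subgroup of order d is generated by each of its φ(d) elements of order d, so the cyclic subgroups of order d number (#elements of order d)/φ(d).
Cyclic subgroups by order — order 1: 1; order 2: 3; order 4: 2; order 5: 1; order 10: 3; order 20: 2.
Total: 12.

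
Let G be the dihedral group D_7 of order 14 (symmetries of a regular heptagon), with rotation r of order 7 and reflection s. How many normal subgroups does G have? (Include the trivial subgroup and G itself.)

3

G has 10 subgroups. Checking conjugation-invariance by order — order 1: 1/1 normal; order 2: 0/7 normal; order 7: 1/1 normal; order 14: 1/1 normal.
Total normal subgroups: 3.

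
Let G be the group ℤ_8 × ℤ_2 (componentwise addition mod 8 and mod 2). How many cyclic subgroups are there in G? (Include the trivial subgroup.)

Each element a generates a cyclic subgroup ⟨a⟩; distinct elements may generate the same one (a cyclic group of order d has φ(d) generators).
Cyclic subgroups by order — order 1: 1; order 2: 3; order 4: 2; order 8: 2.
Total: 8.

8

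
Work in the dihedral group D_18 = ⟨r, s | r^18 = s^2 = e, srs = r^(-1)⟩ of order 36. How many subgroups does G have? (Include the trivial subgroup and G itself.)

45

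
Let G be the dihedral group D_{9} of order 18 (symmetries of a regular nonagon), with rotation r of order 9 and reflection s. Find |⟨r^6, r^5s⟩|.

|⟨r^6⟩| = 3 and |⟨r^5s⟩| = 2, so |H| is a multiple of lcm(3, 2) = 6 and divides |G| = 18.
Closing under the operation: H = {e, r^3, r^6, r^2s, r^5s, r^8s}, so |H| = 6.

6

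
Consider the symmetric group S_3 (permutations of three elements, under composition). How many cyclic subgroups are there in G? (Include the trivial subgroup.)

5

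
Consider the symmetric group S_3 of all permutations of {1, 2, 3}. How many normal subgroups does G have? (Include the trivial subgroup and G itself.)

3

G has 6 subgroups. Checking conjugation-invariance by order — order 1: 1/1 normal; order 2: 0/3 normal; order 3: 1/1 normal; order 6: 1/1 normal.
Total normal subgroups: 3.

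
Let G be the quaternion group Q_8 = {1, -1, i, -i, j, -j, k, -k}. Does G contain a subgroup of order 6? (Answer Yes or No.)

No

6 does not divide |G| = 8, so by Lagrange no subgroup of order 6 exists.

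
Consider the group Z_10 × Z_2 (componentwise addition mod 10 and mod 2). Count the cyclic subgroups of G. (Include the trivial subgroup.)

A cyclic subgroup of order d is generated by each of its φ(d) elements of order d, so the cyclic subgroups of order d number (#elements of order d)/φ(d).
Cyclic subgroups by order — order 1: 1; order 2: 3; order 5: 1; order 10: 3.
Total: 8.

8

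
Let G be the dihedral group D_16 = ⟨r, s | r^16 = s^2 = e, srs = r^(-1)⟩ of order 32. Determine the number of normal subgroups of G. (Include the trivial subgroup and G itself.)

8

G has 36 subgroups. Checking conjugation-invariance by order — order 1: 1/1 normal; order 2: 1/17 normal; order 4: 1/9 normal; order 8: 1/5 normal; order 16: 3/3 normal; order 32: 1/1 normal.
Total normal subgroups: 8.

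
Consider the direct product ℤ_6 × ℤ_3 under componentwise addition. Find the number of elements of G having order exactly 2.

An element (a,b) has order lcm(ord(a), ord(b)); count pairs with lcm equal to 2.
Enumerating gives 1 such elements.

1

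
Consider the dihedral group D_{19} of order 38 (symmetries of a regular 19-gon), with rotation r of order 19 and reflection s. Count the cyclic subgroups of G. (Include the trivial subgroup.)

21

Each element a generates a cyclic subgroup ⟨a⟩; distinct elements may generate the same one (a cyclic group of order d has φ(d) generators).
Cyclic subgroups by order — order 1: 1; order 2: 19; order 19: 1.
Total: 21.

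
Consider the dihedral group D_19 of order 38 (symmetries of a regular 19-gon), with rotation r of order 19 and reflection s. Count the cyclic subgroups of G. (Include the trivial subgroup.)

Group the elements of G by the cyclic subgroup they generate; each cyclic subgroup of order d accounts for φ(d) elements.
Cyclic subgroups by order — order 1: 1; order 2: 19; order 19: 1.
Total: 21.

21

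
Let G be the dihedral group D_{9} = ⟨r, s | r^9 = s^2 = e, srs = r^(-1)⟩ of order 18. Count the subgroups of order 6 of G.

3

|G| = 18 and 6 | 18, so subgroups of order 6 are possible by Lagrange.
The subgroups of order 6 are: {e, r^3, r^6, r^2s, r^5s, r^8s}; {e, r^3, r^6, s, r^3s, r^6s}; {e, r^3, r^6, rs, r^4s, r^7s}.
So G has 3 subgroups of order 6.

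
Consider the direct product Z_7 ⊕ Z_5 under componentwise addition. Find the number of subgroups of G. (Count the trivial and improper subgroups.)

|G| = 35, so by Lagrange every subgroup order divides 35. Divisors: 1, 5, 7, 35.
Subgroups by order — order 1: 1; order 5: 1; order 7: 1; order 35: 1.
Total: 1 + 1 + 1 + 1 = 4.

4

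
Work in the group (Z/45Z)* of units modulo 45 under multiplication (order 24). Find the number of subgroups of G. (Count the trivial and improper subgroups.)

16

|G| = 24, so by Lagrange every subgroup order divides 24. Divisors: 1, 2, 3, 4, 6, 8, 12, 24.
Subgroups by order — order 1: 1; order 2: 3; order 3: 1; order 4: 3; order 6: 3; order 8: 1; order 12: 3; order 24: 1.
Total: 1 + 3 + 1 + 3 + 3 + 1 + 3 + 1 = 16.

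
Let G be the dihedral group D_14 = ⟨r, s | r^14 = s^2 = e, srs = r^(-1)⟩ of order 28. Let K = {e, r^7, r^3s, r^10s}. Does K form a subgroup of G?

|K| = 4 divides |G| = 28, consistent with Lagrange.
K contains the identity, every element's inverse is in K, and K is closed under ·: it is a subgroup.

Yes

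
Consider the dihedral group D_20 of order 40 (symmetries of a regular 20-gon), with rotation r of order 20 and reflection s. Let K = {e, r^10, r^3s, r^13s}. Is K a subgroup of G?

Yes

|K| = 4 divides |G| = 40, consistent with Lagrange.
K contains the identity, every element's inverse is in K, and K is closed under ·: it is a subgroup.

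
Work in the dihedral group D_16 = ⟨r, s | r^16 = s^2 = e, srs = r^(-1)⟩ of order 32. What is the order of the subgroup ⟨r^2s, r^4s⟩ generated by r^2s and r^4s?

|⟨r^2s⟩| = 2 and |⟨r^4s⟩| = 2, so |H| is a multiple of lcm(2, 2) = 2 and divides |G| = 32.
Closing under the operation: H = {e, r^2, r^4, r^6, r^8, r^10, r^12, r^14, s, r^2s, r^4s, r^6s, r^8s, r^10s, r^12s, r^14s}, so |H| = 16.

16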